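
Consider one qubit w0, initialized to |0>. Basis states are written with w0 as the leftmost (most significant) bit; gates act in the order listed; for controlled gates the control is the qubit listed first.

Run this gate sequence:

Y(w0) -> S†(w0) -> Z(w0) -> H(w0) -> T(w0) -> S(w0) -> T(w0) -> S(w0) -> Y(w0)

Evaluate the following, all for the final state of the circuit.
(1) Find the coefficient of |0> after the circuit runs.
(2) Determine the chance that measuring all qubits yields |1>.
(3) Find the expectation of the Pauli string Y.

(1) |0> carries amplitude -sqrt(2)/2 in the final state.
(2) A full measurement returns |1> with probability 1/2.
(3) The observable Y averages to 1.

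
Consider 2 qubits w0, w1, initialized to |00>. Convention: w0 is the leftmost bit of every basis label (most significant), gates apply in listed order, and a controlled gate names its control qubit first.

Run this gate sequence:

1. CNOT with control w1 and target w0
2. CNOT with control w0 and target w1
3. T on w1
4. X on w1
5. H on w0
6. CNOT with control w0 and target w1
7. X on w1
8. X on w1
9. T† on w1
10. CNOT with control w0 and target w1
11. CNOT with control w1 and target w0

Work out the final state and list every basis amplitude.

After the circuit, the state carries amplitude 0 on |00>, sqrt(2)/2 on |01>, 0 on |10>, -sqrt(2)*exp(3*I*pi/4)/2 on |11>.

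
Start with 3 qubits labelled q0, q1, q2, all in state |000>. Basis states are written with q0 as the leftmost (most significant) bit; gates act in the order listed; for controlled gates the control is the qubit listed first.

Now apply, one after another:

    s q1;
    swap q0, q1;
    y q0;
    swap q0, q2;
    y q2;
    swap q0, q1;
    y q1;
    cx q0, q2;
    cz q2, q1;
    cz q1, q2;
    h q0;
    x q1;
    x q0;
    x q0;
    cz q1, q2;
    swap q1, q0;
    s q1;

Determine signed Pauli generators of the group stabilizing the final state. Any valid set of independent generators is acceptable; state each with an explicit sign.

The final state is stabilized by the group generated by +IYI, +ZII, +IIZ; other independent generating sets are equally valid.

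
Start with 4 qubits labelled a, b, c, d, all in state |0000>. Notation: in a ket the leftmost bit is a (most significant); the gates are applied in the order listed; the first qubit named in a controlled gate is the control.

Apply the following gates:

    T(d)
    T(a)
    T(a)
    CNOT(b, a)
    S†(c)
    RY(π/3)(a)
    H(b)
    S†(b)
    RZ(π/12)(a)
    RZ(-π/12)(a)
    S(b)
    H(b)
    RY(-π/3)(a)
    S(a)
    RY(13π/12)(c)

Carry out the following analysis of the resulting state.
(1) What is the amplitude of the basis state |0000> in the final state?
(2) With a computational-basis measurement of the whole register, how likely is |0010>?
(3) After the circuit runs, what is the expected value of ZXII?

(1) The final state's coefficient on |0000> equals -sqrt(sqrt(2) + 2)/4 + sqrt(6 - 3*sqrt(2))/4. Key observation: steps 6-13 multiply out to the identity, so the circuit reduces to the remaining gates.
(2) A full measurement returns |0010> with probability sqrt(2)/8 + sqrt(6)/8 + 1/2.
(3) The observable ZXII averages to 0.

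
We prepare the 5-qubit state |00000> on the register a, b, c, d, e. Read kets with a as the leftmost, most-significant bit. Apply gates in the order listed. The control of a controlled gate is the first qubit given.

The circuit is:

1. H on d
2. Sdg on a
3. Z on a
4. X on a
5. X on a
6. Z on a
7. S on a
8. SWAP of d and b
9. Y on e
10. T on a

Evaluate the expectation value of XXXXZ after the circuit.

The observable XXXXZ averages to 0. Key observation: steps 2-7 multiply out to the identity, so the circuit reduces to the remaining gates.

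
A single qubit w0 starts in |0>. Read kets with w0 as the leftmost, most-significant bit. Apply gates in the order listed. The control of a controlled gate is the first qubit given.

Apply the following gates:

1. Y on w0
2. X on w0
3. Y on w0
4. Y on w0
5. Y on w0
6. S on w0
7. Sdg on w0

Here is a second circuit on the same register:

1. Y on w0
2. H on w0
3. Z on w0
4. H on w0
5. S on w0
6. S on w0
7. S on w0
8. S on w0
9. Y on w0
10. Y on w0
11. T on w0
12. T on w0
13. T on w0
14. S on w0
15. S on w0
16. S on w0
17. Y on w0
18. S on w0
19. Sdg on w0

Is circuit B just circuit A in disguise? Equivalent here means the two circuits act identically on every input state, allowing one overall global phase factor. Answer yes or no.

No: there is an input state on which the two circuits produce genuinely different outputs (not merely differing by a phase).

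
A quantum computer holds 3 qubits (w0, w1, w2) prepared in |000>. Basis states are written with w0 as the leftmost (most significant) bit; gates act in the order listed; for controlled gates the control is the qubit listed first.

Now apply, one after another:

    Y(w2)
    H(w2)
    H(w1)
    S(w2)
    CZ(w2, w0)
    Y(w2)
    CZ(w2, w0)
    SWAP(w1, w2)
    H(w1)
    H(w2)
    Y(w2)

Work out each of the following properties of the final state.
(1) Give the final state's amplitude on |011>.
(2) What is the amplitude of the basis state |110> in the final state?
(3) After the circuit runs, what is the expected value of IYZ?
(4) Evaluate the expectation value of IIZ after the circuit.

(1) |011> carries amplitude 1/2 + I/2 in the final state.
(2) |110> carries amplitude 0 in the final state.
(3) In the final state, IYZ has expectation -1.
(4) The expectation value of IIZ is -1.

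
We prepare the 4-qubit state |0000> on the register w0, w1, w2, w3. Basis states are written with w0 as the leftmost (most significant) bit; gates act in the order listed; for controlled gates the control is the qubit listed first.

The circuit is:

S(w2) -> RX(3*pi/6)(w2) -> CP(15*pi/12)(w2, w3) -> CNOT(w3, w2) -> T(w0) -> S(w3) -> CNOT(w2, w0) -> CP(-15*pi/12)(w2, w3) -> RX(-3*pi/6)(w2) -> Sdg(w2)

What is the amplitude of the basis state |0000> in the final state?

The final state's coefficient on |0000> equals 1/2.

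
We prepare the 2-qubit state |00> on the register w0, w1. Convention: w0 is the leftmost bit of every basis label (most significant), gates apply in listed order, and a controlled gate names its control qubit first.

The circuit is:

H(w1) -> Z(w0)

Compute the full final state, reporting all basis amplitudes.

The resulting statevector has amplitude sqrt(2)/2 on |00>, sqrt(2)/2 on |01>, 0 on |10>, 0 on |11>.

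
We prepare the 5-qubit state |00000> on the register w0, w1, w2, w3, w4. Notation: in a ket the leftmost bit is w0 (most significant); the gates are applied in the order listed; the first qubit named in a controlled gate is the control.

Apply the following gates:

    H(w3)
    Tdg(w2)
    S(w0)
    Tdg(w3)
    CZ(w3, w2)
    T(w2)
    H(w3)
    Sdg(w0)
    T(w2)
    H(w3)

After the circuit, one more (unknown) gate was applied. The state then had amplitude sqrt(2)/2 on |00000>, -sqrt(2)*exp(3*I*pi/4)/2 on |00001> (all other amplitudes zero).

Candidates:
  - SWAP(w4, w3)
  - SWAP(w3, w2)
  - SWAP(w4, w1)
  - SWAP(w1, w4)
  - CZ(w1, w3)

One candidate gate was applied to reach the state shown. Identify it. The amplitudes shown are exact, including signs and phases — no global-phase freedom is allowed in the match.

It was SWAP(w4, w3) that produced the state shown.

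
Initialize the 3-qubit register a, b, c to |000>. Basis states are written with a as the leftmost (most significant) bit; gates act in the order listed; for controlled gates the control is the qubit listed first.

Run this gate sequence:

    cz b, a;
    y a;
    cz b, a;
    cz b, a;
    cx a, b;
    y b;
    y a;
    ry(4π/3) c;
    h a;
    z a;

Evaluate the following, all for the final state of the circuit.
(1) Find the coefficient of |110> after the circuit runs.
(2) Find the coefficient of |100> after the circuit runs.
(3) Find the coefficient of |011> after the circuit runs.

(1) The amplitude on |110> is 0.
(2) |100> carries amplitude -sqrt(2)*I/4 in the final state.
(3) |011> carries amplitude 0 in the final state.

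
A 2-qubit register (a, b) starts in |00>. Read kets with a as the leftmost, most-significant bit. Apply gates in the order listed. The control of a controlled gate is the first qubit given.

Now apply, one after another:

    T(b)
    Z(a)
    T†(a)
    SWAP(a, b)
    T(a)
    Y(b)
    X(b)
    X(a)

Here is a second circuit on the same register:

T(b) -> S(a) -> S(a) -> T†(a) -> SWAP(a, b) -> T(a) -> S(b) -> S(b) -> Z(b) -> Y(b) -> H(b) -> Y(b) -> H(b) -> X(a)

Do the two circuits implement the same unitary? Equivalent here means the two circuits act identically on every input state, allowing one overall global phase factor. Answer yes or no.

No: there is an input state on which the two circuits produce genuinely different outputs (not merely differing by a phase).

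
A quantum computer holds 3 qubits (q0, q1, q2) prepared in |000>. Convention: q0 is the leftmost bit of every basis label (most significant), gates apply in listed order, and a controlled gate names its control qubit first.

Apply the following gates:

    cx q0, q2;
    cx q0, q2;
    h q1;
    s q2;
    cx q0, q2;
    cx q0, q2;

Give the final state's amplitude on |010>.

|010> carries amplitude sqrt(2)/2 in the final state.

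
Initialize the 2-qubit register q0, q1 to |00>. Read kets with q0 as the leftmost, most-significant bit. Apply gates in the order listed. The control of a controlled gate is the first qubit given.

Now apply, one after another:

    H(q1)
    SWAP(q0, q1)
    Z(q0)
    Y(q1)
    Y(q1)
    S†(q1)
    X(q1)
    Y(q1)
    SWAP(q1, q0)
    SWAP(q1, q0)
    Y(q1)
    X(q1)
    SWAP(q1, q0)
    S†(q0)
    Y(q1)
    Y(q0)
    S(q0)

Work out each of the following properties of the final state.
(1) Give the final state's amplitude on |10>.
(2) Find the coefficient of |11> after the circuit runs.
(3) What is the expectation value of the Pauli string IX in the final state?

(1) The final state's coefficient on |10> equals -sqrt(2)*I/2. Key observation: steps 7-12 multiply out to the identity, so the circuit reduces to the remaining gates.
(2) The amplitude on |11> is -sqrt(2)*I/2.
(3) The observable IX averages to 1.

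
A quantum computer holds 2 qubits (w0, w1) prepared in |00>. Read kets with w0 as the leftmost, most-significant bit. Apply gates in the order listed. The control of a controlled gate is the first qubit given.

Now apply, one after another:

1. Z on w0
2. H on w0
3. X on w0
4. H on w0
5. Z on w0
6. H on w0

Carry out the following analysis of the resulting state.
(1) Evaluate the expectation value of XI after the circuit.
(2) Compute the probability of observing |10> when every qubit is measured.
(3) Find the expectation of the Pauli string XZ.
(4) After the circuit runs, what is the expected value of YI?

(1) The observable XI averages to 1. Key observation: the block from step 2 through step 5 cancels to the identity and can be dropped.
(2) A full measurement returns |10> with probability 1/2.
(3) In the final state, XZ has expectation 1.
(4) The observable YI averages to 0.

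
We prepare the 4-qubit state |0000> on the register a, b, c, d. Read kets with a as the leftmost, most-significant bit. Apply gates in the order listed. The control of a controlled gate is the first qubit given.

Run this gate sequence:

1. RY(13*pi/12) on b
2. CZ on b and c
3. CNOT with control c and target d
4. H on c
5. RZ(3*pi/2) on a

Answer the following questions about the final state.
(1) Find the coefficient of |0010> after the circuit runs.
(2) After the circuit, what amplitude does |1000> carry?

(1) The amplitude on |0010> is (-sqrt(12 - 6*sqrt(2))/8 + sqrt(2*sqrt(2) + 4)/8)*exp(I*pi/4).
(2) |1000> carries amplitude 0 in the final state.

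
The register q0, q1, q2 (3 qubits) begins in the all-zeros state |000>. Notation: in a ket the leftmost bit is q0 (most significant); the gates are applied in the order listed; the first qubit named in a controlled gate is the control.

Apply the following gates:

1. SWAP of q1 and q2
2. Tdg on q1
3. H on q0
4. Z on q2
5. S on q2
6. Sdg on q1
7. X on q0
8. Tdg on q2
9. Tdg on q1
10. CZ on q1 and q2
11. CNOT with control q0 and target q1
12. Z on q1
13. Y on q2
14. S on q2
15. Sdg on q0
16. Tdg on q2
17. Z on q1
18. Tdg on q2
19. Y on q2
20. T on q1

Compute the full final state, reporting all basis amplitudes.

After the circuit, the state carries amplitude sqrt(2)/2 on |000>, -sqrt(2)*exp(3*I*pi/4)/2 on |110>, and 0 on every other basis state.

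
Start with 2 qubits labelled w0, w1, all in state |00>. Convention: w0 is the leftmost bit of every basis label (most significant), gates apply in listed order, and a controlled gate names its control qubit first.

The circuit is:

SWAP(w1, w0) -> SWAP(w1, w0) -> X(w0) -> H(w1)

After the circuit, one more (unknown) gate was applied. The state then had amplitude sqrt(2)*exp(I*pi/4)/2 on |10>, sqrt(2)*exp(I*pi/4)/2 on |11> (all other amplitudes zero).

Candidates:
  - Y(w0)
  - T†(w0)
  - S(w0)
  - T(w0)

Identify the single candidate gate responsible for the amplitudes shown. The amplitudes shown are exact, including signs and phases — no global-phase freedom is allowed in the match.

The applied gate was T(w0). Key observation: steps 1-2 multiply out to the identity, so the circuit reduces to the remaining gates.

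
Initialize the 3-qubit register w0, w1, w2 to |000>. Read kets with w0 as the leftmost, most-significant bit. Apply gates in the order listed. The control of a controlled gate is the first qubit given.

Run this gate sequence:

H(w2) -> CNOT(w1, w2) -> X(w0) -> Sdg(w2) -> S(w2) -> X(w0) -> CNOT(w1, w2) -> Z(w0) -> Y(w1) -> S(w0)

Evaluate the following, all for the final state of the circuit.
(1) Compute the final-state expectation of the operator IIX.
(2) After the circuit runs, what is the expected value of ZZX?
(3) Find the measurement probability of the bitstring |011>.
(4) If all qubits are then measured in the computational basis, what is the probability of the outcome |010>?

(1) The observable IIX averages to 1.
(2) The observable ZZX averages to -1.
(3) The probability of measuring |011> is 1/2.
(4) Outcome |010> occurs with probability 1/2.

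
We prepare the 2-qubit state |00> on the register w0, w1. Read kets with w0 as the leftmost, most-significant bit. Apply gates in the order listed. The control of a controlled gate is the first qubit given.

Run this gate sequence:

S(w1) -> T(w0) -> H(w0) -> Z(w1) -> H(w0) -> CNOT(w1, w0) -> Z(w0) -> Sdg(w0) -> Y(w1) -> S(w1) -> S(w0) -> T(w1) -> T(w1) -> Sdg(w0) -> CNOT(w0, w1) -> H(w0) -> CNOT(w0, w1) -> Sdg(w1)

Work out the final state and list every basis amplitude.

After the circuit, the state carries amplitude 0 on |00>, -sqrt(2)/2 on |01>, -sqrt(2)*I/2 on |10>, 0 on |11>.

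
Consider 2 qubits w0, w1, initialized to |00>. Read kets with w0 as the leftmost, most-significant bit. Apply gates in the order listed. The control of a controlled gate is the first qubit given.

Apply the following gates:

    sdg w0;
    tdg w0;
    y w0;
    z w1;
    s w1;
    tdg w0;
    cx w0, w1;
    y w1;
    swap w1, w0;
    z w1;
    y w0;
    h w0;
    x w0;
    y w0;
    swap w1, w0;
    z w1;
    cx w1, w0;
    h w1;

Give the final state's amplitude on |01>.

|01> carries amplitude exp(3*I*pi/4)/2 in the final state.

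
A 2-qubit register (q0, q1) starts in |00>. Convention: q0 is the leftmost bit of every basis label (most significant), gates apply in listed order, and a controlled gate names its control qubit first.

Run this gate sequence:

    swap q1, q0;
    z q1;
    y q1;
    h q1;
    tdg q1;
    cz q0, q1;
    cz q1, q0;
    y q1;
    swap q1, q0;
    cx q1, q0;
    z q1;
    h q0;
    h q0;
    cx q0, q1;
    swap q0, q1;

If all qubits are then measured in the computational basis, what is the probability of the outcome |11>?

The probability of measuring |11> is 1/2.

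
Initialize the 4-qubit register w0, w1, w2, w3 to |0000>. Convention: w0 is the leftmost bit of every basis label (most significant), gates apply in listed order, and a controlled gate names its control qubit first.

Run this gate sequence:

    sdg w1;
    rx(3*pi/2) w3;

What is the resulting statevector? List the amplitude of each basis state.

The final amplitudes are -sqrt(2)/2 on |0000>, -sqrt(2)*I/2 on |0001>, and 0 on every other basis state.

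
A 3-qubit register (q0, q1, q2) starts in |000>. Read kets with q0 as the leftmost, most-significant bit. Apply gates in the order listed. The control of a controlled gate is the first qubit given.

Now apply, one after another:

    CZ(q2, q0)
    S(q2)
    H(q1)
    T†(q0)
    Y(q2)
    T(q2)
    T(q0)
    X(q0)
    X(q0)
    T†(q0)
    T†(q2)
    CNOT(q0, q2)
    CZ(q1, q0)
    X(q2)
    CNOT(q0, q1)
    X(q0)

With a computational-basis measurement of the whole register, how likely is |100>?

Outcome |100> occurs with probability 1/2. Key observation: the block from step 6 through step 11 cancels to the identity and can be dropped.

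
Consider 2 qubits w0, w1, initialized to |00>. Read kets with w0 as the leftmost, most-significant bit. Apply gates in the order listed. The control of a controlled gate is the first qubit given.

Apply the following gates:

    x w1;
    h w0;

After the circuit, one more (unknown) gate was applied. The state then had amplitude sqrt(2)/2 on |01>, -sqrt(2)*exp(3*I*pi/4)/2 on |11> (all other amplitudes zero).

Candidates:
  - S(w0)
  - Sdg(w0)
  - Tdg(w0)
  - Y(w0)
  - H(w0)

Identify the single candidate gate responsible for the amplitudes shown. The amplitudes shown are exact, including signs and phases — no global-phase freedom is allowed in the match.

The applied gate was Tdg(w0).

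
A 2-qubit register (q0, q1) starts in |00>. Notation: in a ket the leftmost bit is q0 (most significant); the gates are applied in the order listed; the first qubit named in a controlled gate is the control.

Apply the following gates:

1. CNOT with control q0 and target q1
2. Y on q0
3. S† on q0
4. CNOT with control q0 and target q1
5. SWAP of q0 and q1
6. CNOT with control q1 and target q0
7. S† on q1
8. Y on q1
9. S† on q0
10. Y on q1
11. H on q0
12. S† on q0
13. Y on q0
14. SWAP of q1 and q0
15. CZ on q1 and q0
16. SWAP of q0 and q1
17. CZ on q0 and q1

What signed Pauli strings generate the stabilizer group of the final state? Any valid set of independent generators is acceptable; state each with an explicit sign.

One valid set of independent stabilizer generators is -YI, -IZ (any independent generating set of the same group is equally correct).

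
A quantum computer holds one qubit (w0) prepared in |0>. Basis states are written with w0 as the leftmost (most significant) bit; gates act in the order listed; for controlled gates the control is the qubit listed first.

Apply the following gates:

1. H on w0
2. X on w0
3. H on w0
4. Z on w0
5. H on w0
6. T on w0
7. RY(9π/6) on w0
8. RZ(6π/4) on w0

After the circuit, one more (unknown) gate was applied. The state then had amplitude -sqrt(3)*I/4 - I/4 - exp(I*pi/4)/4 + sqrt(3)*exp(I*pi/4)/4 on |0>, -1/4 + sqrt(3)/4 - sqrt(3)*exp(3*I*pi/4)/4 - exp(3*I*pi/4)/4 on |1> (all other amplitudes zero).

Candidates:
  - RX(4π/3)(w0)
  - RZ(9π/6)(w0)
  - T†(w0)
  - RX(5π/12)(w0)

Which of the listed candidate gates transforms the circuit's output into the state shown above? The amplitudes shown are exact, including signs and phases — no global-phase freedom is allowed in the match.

The applied gate was RX(4π/3)(w0). Key observation: steps 1-4 multiply out to the identity, so the circuit reduces to the remaining gates.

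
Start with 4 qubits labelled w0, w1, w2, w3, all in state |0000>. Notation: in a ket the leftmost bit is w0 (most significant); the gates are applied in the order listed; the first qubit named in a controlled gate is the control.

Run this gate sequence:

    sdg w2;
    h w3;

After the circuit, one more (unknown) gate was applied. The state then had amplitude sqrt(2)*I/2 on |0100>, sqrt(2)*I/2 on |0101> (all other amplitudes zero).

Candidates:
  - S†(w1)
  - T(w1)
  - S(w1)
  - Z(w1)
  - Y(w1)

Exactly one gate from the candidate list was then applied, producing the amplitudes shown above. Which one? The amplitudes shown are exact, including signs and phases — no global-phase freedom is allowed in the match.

The unique candidate consistent with the amplitudes is Y(w1).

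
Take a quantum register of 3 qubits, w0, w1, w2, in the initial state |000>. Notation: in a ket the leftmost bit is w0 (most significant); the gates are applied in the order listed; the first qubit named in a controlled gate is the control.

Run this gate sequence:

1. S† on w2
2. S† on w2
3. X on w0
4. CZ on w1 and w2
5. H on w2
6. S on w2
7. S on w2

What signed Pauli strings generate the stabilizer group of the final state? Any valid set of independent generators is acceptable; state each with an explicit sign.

One valid set of independent stabilizer generators is -IIX, -ZII, +IZI (any independent generating set of the same group is equally correct).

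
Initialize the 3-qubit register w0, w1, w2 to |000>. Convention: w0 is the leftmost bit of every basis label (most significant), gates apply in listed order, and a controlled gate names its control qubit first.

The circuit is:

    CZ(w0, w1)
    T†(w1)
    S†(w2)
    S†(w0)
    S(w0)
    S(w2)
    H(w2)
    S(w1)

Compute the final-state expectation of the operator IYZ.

The observable IYZ averages to 0. Key observation: steps 3-6 multiply out to the identity, so the circuit reduces to the remaining gates.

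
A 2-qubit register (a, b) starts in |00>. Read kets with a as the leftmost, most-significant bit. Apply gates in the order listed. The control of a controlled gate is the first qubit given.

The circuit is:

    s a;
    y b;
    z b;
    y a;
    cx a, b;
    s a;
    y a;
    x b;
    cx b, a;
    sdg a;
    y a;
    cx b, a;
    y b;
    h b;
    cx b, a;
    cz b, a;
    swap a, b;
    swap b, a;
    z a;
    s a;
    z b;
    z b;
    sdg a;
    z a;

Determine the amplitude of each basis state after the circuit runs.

After the circuit, the state carries amplitude 0 on |00>, sqrt(2)*I/2 on |01>, sqrt(2)*I/2 on |10>, 0 on |11>.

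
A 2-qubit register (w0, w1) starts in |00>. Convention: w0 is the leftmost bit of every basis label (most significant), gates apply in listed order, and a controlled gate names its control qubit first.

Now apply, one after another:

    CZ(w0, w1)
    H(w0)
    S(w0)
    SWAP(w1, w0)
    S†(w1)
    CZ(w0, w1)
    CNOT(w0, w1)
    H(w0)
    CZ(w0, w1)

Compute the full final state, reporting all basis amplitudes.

The resulting statevector has amplitude 1/2 on |00>, 1/2 on |01>, 1/2 on |10>, -1/2 on |11>.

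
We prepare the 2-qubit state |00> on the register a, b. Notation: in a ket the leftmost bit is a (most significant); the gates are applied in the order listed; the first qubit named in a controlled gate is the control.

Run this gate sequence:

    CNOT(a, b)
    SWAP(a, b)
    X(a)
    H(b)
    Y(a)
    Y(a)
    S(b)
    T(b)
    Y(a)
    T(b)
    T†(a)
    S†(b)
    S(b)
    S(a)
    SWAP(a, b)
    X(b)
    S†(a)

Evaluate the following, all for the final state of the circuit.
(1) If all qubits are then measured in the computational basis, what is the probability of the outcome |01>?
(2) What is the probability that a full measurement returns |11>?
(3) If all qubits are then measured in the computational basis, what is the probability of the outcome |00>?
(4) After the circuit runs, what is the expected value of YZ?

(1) The probability of measuring |01> is 1/2.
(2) Outcome |11> occurs with probability 1/2.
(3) A full measurement returns |00> with probability 0.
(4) The observable YZ averages to -1.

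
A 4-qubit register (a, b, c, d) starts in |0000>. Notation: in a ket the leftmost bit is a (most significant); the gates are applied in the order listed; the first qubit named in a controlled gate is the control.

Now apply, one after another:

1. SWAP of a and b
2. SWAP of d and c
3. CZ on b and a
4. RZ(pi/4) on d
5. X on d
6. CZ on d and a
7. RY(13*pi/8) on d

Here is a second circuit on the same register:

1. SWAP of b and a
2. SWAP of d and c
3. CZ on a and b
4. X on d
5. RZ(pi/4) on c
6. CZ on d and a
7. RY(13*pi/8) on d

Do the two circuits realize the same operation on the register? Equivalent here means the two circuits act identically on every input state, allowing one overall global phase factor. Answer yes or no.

No, they are not equivalent — no single phase factor reconciles the two unitaries.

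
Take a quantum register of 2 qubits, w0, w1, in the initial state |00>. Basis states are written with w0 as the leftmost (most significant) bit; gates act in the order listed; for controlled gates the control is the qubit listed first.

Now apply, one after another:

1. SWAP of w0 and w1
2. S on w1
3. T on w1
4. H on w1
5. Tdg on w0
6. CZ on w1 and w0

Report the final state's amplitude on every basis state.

The resulting statevector has amplitude sqrt(2)/2 on |00>, sqrt(2)/2 on |01>, 0 on |10>, 0 on |11>.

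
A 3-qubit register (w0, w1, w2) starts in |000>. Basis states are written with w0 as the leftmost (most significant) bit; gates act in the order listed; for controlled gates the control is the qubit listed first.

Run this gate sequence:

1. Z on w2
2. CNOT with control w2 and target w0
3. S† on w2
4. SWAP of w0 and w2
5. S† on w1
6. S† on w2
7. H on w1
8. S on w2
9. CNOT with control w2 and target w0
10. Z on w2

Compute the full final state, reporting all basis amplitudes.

The final amplitudes are sqrt(2)/2 on |000>, sqrt(2)/2 on |010>, and 0 on every other basis state.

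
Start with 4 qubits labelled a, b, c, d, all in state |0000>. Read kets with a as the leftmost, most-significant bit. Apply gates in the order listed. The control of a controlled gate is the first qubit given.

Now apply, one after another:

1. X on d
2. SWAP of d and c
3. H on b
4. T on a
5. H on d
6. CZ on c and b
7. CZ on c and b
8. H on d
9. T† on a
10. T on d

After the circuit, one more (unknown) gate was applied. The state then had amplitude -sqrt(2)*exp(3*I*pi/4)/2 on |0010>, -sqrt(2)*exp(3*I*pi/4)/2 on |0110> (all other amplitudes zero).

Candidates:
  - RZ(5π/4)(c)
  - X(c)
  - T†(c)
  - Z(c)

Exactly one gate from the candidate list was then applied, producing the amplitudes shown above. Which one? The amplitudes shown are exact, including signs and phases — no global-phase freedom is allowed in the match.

The unique candidate consistent with the amplitudes is T†(c).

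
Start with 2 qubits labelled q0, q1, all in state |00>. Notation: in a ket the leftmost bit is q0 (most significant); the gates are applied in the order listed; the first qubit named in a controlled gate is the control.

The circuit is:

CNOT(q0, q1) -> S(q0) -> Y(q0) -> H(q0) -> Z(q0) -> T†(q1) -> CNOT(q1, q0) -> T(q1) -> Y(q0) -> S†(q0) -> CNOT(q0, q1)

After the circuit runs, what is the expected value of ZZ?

The expectation value of ZZ is 1.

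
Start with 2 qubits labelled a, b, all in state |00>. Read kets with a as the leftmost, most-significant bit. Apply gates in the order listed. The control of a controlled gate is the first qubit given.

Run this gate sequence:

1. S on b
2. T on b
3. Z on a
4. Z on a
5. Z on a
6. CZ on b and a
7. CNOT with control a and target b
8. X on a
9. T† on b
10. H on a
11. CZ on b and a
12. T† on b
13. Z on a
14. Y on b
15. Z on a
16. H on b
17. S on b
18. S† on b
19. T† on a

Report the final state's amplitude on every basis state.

The resulting statevector has amplitude I/2 on |00>, -I/2 on |01>, -exp(I*pi/4)/2 on |10>, exp(I*pi/4)/2 on |11>.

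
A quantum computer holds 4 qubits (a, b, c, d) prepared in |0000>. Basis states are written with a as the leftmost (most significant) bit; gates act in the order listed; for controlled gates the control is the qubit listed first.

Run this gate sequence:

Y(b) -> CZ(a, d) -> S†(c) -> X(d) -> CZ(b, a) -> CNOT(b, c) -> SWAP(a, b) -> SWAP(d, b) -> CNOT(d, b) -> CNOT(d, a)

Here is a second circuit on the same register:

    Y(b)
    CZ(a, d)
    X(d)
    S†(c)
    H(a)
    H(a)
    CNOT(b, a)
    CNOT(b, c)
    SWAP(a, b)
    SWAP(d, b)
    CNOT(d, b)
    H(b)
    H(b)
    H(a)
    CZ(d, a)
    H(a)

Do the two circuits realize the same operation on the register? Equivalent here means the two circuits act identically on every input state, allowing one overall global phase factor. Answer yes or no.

No — the two circuits implement different unitaries, even allowing a global phase.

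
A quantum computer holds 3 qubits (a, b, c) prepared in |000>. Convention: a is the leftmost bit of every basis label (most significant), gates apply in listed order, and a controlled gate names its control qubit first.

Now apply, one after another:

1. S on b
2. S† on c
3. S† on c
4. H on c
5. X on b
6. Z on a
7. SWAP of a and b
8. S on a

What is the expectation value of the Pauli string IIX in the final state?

The observable IIX averages to 1.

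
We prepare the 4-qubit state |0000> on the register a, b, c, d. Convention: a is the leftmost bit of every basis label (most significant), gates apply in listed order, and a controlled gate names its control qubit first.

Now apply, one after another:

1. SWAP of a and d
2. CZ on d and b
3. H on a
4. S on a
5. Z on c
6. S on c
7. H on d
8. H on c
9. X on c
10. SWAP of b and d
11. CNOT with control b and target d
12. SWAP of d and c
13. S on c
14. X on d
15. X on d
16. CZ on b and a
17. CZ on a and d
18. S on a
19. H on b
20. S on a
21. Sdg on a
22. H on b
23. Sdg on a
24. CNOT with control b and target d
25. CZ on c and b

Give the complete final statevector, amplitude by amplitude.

The resulting statevector has amplitude sqrt(2)/4 on |0000>, sqrt(2)/4 on |0001>, 0 on |0010>, 0 on |0011>, 0 on |0100>, 0 on |0101>, -sqrt(2)*I/4 on |0110>, -sqrt(2)*I/4 on |0111>, sqrt(2)*I/4 on |1000>, -sqrt(2)*I/4 on |1001>, 0 on |1010>, 0 on |1011>, 0 on |1100>, 0 on |1101>, sqrt(2)/4 on |1110>, -sqrt(2)/4 on |1111>. Key observation: steps 18-23 multiply out to the identity, so the circuit reduces to the remaining gates.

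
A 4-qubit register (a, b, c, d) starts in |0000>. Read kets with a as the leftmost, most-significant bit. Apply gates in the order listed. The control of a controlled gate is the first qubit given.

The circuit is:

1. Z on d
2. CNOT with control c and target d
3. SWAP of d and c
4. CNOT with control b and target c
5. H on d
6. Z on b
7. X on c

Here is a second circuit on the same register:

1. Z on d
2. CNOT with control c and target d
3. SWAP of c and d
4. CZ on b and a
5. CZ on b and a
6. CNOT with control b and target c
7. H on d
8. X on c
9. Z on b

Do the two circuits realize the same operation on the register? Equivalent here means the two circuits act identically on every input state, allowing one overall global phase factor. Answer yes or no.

Yes: on every input state the two circuits agree up to one overall phase factor.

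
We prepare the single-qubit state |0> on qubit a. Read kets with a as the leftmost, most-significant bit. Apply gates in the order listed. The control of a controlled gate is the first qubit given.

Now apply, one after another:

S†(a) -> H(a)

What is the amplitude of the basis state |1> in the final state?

The amplitude on |1> is sqrt(2)/2.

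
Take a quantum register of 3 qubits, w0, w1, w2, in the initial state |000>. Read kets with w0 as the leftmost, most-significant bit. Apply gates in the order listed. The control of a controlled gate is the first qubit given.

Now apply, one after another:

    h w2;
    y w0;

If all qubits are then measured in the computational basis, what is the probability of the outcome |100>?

Outcome |100> occurs with probability 1/2.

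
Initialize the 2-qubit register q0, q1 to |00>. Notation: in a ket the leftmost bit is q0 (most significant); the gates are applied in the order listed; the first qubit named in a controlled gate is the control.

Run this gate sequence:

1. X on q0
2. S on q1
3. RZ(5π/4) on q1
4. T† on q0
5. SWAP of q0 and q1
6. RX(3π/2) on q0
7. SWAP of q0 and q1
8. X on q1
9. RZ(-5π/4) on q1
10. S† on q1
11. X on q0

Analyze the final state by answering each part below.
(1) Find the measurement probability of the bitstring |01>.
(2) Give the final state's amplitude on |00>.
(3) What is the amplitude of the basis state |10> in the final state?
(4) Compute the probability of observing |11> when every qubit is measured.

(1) A full measurement returns |01> with probability 1/2.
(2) |00> carries amplitude -sqrt(2)*exp(I*pi/4)/2 in the final state.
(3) The amplitude on |10> is 0.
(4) The probability of measuring |11> is 0.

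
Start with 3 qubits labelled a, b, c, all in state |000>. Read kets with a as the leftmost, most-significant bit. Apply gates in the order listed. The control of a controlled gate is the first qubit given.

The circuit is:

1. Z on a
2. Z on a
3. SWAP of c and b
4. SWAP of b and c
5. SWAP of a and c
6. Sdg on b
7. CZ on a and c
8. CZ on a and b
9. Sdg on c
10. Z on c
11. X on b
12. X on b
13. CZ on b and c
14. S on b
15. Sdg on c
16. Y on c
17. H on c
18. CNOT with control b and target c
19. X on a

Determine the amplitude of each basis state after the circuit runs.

The resulting statevector has amplitude sqrt(2)*I/2 on |100>, -sqrt(2)*I/2 on |101>, and 0 on every other basis state. Key observation: the block from step 11 through step 12 cancels to the identity and can be dropped.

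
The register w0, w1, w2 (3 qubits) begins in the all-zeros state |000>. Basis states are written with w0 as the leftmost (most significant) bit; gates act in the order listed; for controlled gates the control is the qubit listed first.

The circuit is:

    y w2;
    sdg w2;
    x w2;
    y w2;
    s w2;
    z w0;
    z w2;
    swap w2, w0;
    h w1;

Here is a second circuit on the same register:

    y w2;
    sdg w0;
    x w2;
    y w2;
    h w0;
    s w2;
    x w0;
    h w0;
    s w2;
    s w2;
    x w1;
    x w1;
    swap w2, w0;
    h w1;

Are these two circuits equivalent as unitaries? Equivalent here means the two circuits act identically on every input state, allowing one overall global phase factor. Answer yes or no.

No — the two circuits implement different unitaries, even allowing a global phase.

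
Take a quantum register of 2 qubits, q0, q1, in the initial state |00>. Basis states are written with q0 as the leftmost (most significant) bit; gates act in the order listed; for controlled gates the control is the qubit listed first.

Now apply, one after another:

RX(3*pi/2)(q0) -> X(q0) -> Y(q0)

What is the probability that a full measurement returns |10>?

The probability of measuring |10> is 1/2.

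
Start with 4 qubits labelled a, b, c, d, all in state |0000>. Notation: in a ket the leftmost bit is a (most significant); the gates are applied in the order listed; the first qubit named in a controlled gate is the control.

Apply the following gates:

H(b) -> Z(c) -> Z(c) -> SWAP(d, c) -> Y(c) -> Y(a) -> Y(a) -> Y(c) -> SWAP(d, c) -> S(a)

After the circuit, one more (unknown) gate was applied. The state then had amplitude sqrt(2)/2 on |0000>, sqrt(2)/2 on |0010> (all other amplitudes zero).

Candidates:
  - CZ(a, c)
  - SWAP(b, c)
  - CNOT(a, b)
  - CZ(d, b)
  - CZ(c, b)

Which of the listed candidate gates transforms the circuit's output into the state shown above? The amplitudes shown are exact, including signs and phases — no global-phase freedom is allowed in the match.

It was SWAP(b, c) that produced the state shown. Key observation: the block from step 4 through step 9 cancels to the identity and can be dropped.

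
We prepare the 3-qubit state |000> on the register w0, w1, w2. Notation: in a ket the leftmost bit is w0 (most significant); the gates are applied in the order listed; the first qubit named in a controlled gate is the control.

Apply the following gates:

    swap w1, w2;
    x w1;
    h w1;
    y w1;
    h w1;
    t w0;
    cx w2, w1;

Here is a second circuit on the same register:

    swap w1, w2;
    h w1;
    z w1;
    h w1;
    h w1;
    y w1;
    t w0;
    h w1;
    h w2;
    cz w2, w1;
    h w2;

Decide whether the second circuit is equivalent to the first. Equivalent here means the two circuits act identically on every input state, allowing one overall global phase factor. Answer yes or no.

No: there is an input state on which the two circuits produce genuinely different outputs (not merely differing by a phase).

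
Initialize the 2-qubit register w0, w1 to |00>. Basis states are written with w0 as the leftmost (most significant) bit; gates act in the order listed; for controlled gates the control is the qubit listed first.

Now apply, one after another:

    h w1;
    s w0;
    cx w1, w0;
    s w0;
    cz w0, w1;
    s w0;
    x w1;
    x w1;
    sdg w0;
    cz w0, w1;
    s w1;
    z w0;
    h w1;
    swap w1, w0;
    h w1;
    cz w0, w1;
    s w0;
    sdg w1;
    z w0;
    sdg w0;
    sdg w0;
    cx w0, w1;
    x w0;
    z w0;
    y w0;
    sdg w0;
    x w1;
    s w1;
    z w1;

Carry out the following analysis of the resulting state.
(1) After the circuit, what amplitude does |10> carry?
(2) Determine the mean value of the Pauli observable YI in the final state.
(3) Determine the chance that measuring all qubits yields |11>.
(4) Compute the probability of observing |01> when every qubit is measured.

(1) The final state's coefficient on |10> equals 0. Key observation: the block from step 5 through step 10 cancels to the identity and can be dropped.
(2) The observable YI averages to 1.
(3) Outcome |11> occurs with probability 1/2.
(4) A full measurement returns |01> with probability 1/2.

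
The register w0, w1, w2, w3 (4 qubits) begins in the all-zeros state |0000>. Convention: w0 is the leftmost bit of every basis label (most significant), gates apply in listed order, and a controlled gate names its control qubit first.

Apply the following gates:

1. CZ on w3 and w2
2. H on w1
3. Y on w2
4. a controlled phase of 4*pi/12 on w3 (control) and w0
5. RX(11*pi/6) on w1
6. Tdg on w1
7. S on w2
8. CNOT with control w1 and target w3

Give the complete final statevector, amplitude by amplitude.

The final amplitudes are (1 - I)*(1 + sqrt(3)*I)/4 on |0010>, (-sqrt(3) - 1 - sqrt(3)*I + I)*exp(3*I*pi/4)/4 on |0111>, and 0 on every other basis state.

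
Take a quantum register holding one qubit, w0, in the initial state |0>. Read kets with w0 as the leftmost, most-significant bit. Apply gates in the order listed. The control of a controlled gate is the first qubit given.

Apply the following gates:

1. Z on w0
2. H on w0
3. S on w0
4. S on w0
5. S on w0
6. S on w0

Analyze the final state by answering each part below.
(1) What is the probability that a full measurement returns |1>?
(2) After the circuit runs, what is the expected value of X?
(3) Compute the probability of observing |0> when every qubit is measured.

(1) Outcome |1> occurs with probability 1/2. Key observation: steps 3-6 multiply out to the identity, so the circuit reduces to the remaining gates.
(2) The observable X averages to 1.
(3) Outcome |0> occurs with probability 1/2.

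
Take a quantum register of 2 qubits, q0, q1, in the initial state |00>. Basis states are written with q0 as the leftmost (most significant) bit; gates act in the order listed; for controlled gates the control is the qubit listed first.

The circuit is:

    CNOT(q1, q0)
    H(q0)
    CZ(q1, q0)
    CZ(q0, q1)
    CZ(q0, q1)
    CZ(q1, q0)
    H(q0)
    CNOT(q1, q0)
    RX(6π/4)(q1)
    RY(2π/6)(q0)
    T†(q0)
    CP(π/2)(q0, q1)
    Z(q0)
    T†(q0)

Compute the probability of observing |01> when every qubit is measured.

A full measurement returns |01> with probability 3/8. Key observation: gates 1-8 undo each other exactly, leaving only the rest of the circuit to track.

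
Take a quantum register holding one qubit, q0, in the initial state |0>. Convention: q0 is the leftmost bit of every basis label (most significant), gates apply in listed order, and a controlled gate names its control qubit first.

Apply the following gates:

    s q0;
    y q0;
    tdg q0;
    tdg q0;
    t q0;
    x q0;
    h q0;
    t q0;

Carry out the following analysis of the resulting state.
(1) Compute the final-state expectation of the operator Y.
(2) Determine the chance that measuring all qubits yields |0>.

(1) The observable Y averages to sqrt(2)/2.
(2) A full measurement returns |0> with probability 1/2.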